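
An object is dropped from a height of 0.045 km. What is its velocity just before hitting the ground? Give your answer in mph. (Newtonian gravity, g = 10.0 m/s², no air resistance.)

h = 0.045 km × 1000.0 = 45.0 m
v = √(2gh) = √(2 × 10.0 × 45.0) = 30.0 m/s
v = 30.0 m/s / 0.44704 = 67.11 mph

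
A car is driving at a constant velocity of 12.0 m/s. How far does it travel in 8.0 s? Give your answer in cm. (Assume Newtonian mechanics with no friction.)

d = v × t = 12.0 × 8.0 = 96.0 m
d = 96.0 m / 0.01 = 9600 cm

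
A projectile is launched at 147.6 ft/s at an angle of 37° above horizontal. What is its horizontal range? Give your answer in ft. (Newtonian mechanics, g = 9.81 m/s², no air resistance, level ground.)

v₀ = 147.6 ft/s × 0.3048 = 44.9885 m/s
R = v₀² × sin(2θ) / g = 44.9885² × sin(2 × 37°) / 9.81 = 2023.97 × 0.961262 / 9.81 = 198.325 m
R = 198.325 m / 0.3048 = 650.7 ft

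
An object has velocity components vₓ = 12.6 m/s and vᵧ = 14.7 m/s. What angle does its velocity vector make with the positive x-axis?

θ = arctan(vᵧ/vₓ) = arctan(14.7/12.6) = 49.4°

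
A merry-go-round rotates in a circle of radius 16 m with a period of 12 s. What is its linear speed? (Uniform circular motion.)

v = 2πr/T = 2π×16/12 = 8.38 m/s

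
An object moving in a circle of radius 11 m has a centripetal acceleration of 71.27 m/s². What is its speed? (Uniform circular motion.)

v = √(a_c × r) = √(71.27 × 11) = 28.0 m/s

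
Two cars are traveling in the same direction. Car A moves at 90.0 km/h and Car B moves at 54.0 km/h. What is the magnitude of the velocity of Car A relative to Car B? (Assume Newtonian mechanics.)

v_rel = |v_A - v_B| = |90.0 - 54.0| = 36.0 km/h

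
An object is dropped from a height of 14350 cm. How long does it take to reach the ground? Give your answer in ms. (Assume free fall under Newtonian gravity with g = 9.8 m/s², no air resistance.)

h = 14350 cm × 0.01 = 143.5 m
t = √(2h/g) = √(2 × 143.5 / 9.8) = 5.41163 s
t = 5.41163 s / 0.001 = 5412 ms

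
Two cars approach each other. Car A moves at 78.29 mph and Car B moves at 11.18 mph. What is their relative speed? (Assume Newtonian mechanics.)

v_rel = v_A + v_B = 78.29 + 11.18 = 89.47 mph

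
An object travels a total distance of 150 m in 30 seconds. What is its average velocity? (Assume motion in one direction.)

v_avg = Δd / Δt = 150 / 30 = 5.0 m/s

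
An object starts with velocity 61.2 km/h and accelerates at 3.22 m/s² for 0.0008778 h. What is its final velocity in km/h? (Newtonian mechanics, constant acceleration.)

v₀ = 61.2 km/h × 0.2777777777777778 = 17.0 m/s
t = 0.0008778 h × 3600.0 = 3.16008 s
v = v₀ + a × t = 17.0 + 3.22 × 3.16008 = 27.1755 m/s
v = 27.1755 m/s / 0.2777777777777778 = 97.83 km/h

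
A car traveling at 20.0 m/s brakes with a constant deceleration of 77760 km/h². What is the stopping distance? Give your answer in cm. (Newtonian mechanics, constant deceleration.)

a = 77760 km/h² × 7.716049382716049e-05 = 6.0 m/s²
d = v₀² / (2a) = 20.0² / (2 × 6.0) = 400.0 / 12.0 = 33.3333 m
d = 33.3333 m / 0.01 = 3333 cm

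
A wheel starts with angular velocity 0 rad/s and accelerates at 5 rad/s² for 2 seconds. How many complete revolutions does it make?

θ = ω₀t + ½αt² = 0×2 + ½×5×2² = 10.0 rad
Total revolutions = θ/(2π) = 10.0/(2π) = 1.59
Complete revolutions = ⌊1.59⌋ = 1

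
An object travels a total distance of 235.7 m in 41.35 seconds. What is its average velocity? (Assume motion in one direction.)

v_avg = Δd / Δt = 235.7 / 41.35 = 5.7 m/s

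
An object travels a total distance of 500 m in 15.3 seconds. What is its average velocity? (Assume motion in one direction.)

v_avg = Δd / Δt = 500 / 15.3 = 32.68 m/s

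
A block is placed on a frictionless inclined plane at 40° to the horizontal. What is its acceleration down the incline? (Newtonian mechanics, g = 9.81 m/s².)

a = g sin(θ) = 9.81 × sin(40°) = 9.81 × 0.6428 = 6.31 m/s²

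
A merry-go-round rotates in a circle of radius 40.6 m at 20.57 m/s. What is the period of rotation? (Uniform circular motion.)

T = 2πr/v = 2π×40.6/20.57 = 12.4 s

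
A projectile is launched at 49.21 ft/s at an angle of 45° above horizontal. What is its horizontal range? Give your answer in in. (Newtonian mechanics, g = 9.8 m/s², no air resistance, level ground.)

v₀ = 49.21 ft/s × 0.3048 = 14.9992 m/s
R = v₀² × sin(2θ) / g = 14.9992² × sin(2 × 45°) / 9.8 = 224.976 × 1.0 / 9.8 = 22.9567 m
R = 22.9567 m / 0.0254 = 903.8 in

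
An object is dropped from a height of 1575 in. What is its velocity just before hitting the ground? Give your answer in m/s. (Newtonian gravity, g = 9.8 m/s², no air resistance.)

h = 1575 in × 0.0254 = 40.005 m
v = √(2gh) = √(2 × 9.8 × 40.005) = 28.0 m/s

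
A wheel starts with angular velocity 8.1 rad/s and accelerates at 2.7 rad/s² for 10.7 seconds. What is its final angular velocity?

ω = ω₀ + αt = 8.1 + 2.7 × 10.7 = 36.99 rad/s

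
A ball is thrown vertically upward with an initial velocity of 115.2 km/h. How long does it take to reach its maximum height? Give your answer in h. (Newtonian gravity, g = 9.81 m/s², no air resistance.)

v₀ = 115.2 km/h × 0.2777777777777778 = 32.0 m/s
t_up = v₀ / g = 32.0 / 9.81 = 3.26198 s
t_up = 3.26198 s / 3600.0 = 0.0009061 h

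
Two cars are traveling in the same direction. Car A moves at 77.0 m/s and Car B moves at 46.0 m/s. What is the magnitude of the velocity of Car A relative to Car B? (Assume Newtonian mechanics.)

v_rel = |v_A - v_B| = |77.0 - 46.0| = 31.0 m/s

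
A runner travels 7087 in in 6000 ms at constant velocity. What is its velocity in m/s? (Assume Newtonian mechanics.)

d = 7087 in × 0.0254 = 180.01 m
t = 6000 ms × 0.001 = 6.0 s
v = d / t = 180.01 / 6.0 = 30.0 m/s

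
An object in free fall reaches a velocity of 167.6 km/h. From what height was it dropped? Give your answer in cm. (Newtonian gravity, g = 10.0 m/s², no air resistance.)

v = 167.6 km/h × 0.2777777777777778 = 46.5556 m/s
h = v² / (2g) = 46.5556² / (2 × 10.0) = 108.371 m
h = 108.371 m / 0.01 = 10840 cm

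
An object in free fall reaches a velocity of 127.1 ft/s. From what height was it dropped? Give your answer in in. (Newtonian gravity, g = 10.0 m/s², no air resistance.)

v = 127.1 ft/s × 0.3048 = 38.7401 m/s
h = v² / (2g) = 38.7401² / (2 × 10.0) = 75.0398 m
h = 75.0398 m / 0.0254 = 2954 in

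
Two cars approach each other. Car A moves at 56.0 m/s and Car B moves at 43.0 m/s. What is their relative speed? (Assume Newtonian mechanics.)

v_rel = v_A + v_B = 56.0 + 43.0 = 99.0 m/s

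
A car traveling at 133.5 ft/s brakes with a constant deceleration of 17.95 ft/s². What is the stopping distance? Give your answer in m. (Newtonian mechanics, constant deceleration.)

v₀ = 133.5 ft/s × 0.3048 = 40.6908 m/s
a = 17.95 ft/s² × 0.3048 = 5.47116 m/s²
d = v₀² / (2a) = 40.6908² / (2 × 5.47116) = 1655.74 / 10.9423 = 151.3 m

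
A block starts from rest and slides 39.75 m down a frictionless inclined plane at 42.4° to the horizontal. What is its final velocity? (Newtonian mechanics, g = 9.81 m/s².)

a = g sin(θ) = 9.81 × sin(42.4°) = 6.6149 m/s²
v = √(2ad) = √(2 × 6.6149 × 39.75) = 22.93 m/s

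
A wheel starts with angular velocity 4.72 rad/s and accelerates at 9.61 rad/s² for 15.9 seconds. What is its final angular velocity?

ω = ω₀ + αt = 4.72 + 9.61 × 15.9 = 157.52 rad/s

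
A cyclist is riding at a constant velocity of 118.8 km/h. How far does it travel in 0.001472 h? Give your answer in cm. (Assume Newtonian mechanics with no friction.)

v = 118.8 km/h × 0.2777777777777778 = 33.0 m/s
t = 0.001472 h × 3600.0 = 5.2992 s
d = v × t = 33.0 × 5.2992 = 174.874 m
d = 174.874 m / 0.01 = 17490 cm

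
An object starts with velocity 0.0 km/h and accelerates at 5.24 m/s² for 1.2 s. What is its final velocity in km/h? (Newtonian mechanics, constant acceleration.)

v₀ = 0.0 km/h × 0.2777777777777778 = 0.0 m/s
v = v₀ + a × t = 0.0 + 5.24 × 1.2 = 6.288 m/s
v = 6.288 m/s / 0.2777777777777778 = 22.64 km/h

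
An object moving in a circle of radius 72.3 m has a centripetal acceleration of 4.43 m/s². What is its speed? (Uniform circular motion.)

v = √(a_c × r) = √(4.43 × 72.3) = 17.9 m/s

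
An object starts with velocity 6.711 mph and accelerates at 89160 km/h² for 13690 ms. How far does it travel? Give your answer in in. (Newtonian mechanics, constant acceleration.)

v₀ = 6.711 mph × 0.44704 = 3.00009 m/s
a = 89160 km/h² × 7.716049382716049e-05 = 6.87963 m/s²
t = 13690 ms × 0.001 = 13.69 s
d = v₀ × t + ½ × a × t² = 3.00009 × 13.69 + 0.5 × 6.87963 × 13.69² = 685.748 m
d = 685.748 m / 0.0254 = 27000 in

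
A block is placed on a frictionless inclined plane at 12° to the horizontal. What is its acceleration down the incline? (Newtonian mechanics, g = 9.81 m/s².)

a = g sin(θ) = 9.81 × sin(12°) = 9.81 × 0.2079 = 2.04 m/s²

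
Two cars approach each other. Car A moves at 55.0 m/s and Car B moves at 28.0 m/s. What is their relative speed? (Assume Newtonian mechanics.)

v_rel = v_A + v_B = 55.0 + 28.0 = 83.0 m/s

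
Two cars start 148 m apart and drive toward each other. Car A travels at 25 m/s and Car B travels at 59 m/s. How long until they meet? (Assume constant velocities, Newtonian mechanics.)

Combined speed: v_combined = 25 + 59 = 84 m/s
Time to meet: t = d/v_combined = 148/84 = 1.76 s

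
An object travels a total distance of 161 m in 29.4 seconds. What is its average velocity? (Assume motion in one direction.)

v_avg = Δd / Δt = 161 / 29.4 = 5.48 m/s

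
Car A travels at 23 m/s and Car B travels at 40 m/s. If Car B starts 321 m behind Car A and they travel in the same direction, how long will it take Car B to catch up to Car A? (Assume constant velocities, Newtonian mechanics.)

Relative speed: v_rel = 40 - 23 = 17 m/s
Time to catch: t = d₀/v_rel = 321/17 = 18.88 s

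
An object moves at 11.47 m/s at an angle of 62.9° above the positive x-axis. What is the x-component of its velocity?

vₓ = v cos(θ) = 11.47 × cos(62.9°) = 5.23 m/s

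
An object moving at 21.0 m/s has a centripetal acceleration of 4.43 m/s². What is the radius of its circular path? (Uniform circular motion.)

r = v²/a_c = 21.0²/4.43 = 99.55 m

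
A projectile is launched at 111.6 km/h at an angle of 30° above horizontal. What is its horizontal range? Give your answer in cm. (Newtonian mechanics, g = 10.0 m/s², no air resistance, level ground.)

v₀ = 111.6 km/h × 0.2777777777777778 = 31.0 m/s
R = v₀² × sin(2θ) / g = 31.0² × sin(2 × 30°) / 10.0 = 961.0 × 0.8660254 / 10.0 = 83.22504 m
R = 83.22504 m / 0.01 = 8323 cm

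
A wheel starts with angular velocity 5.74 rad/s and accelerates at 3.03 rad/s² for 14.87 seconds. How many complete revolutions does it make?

θ = ω₀t + ½αt² = 5.74×14.87 + ½×3.03×14.87² = 420.3459035 rad
Total revolutions = θ/(2π) = 420.3459035/(2π) = 66.9
Complete revolutions = ⌊66.9⌋ = 66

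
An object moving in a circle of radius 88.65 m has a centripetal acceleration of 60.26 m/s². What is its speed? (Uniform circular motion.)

v = √(a_c × r) = √(60.26 × 88.65) = 73.09 m/s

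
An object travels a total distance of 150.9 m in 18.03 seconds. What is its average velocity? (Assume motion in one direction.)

v_avg = Δd / Δt = 150.9 / 18.03 = 8.37 m/s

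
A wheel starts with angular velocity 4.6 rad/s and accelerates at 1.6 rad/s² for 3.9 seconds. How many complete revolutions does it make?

θ = ω₀t + ½αt² = 4.6×3.9 + ½×1.6×3.9² = 30.108 rad
Total revolutions = θ/(2π) = 30.108/(2π) = 4.79
Complete revolutions = ⌊4.79⌋ = 4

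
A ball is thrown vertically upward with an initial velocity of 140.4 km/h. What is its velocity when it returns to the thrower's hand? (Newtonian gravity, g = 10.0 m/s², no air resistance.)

By conservation of energy (no air resistance), the ball returns to the throw height with the same speed as launch, but directed downward.
|v_ground| = v₀ = 140.4 km/h
v_ground = 140.4 km/h (downward)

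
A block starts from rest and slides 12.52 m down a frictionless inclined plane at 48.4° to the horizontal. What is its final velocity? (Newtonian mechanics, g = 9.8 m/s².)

a = g sin(θ) = 9.8 × sin(48.4°) = 7.3284 m/s²
v = √(2ad) = √(2 × 7.3284 × 12.52) = 13.55 m/s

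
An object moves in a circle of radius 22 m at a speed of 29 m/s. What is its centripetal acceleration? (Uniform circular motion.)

a_c = v²/r = 29²/22 = 841/22 = 38.23 m/s²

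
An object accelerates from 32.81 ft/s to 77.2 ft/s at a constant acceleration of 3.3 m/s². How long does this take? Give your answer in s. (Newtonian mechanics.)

v₀ = 32.81 ft/s × 0.3048 = 10.0005 m/s
v = 77.2 ft/s × 0.3048 = 23.5306 m/s
t = (v - v₀) / a = (23.5306 - 10.0005) / 3.3 = 4.1 s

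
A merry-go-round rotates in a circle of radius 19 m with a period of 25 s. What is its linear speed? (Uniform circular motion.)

v = 2πr/T = 2π×19/25 = 4.78 m/s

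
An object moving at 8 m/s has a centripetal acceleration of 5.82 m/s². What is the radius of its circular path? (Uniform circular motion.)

r = v²/a_c = 8²/5.82 = 11.0 m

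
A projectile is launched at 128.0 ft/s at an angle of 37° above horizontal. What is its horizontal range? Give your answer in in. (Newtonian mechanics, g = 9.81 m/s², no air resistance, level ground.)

v₀ = 128.0 ft/s × 0.3048 = 39.0144 m/s
R = v₀² × sin(2θ) / g = 39.0144² × sin(2 × 37°) / 9.81 = 1522.12 × 0.961262 / 9.81 = 149.149 m
R = 149.149 m / 0.0254 = 5872 in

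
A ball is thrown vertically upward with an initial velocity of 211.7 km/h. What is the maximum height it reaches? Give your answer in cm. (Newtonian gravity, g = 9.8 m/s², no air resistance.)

v₀ = 211.7 km/h × 0.2777777777777778 = 58.8056 m/s
h_max = v₀² / (2g) = 58.8056² / (2 × 9.8) = 3458.1 / 19.6 = 176.434 m
h_max = 176.434 m / 0.01 = 17640 cm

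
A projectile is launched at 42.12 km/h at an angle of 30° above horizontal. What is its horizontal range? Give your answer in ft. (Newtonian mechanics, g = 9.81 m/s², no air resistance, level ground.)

v₀ = 42.12 km/h × 0.2777777777777778 = 11.7 m/s
R = v₀² × sin(2θ) / g = 11.7² × sin(2 × 30°) / 9.81 = 136.89 × 0.866025 / 9.81 = 12.0846 m
R = 12.0846 m / 0.3048 = 39.65 ft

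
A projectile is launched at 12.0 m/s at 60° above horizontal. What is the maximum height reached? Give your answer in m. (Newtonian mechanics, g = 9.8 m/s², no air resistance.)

H = v₀² × sin²(θ) / (2g) = 12.0² × sin(60°)² / (2 × 9.8) = 144.0 × 0.75 / 19.6 = 5.51 m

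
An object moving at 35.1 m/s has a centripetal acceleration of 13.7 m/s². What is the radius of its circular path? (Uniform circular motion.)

r = v²/a_c = 35.1²/13.7 = 89.93 m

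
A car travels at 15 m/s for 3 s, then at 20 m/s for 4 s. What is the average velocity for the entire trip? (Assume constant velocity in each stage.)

d₁ = v₁t₁ = 15 × 3 = 45 m
d₂ = v₂t₂ = 20 × 4 = 80 m
d_total = 125 m, t_total = 7 s
v_avg = d_total/t_total = 125/7 = 17.86 m/s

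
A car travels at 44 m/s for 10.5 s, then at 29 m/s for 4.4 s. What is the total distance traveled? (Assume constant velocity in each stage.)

d₁ = v₁t₁ = 44 × 10.5 = 462.0 m
d₂ = v₂t₂ = 29 × 4.4 = 127.6 m
d_total = 462.0 + 127.6 = 589.6 m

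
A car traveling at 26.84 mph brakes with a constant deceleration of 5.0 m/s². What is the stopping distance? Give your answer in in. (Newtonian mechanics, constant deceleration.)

v₀ = 26.84 mph × 0.44704 = 11.9986 m/s
d = v₀² / (2a) = 11.9986² / (2 × 5.0) = 143.966 / 10.0 = 14.3966 m
d = 14.3966 m / 0.0254 = 566.8 in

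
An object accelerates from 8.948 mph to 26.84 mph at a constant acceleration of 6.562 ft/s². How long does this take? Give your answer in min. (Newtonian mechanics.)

v₀ = 8.948 mph × 0.44704 = 4.00011 m/s
v = 26.84 mph × 0.44704 = 11.9986 m/s
a = 6.562 ft/s² × 0.3048 = 2.0001 m/s²
t = (v - v₀) / a = (11.9986 - 4.00011) / 2.0001 = 3.99905 s
t = 3.99905 s / 60.0 = 0.06665 min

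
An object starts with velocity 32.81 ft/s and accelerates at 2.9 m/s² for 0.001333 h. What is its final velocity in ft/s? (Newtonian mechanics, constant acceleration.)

v₀ = 32.81 ft/s × 0.3048 = 10.0005 m/s
t = 0.001333 h × 3600.0 = 4.7988 s
v = v₀ + a × t = 10.0005 + 2.9 × 4.7988 = 23.917 m/s
v = 23.917 m/s / 0.3048 = 78.47 ft/s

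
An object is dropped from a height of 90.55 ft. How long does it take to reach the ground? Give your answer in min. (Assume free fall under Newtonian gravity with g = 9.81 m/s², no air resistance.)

h = 90.55 ft × 0.3048 = 27.5996 m
t = √(2h/g) = √(2 × 27.5996 / 9.81) = 2.37209 s
t = 2.37209 s / 60.0 = 0.03953 min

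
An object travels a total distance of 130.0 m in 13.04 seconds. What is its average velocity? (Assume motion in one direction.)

v_avg = Δd / Δt = 130.0 / 13.04 = 9.97 m/s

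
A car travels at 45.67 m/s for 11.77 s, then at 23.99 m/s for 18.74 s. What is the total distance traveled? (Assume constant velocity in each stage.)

d₁ = v₁t₁ = 45.67 × 11.77 = 537.5359 m
d₂ = v₂t₂ = 23.99 × 18.74 = 449.5726 m
d_total = 537.5359 + 449.5726 = 987.11 m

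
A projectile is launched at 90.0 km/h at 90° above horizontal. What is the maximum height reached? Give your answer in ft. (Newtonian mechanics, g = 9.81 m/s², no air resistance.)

v₀ = 90.0 km/h × 0.2777777777777778 = 25.0 m/s
H = v₀² × sin²(θ) / (2g) = 25.0² × sin(90°)² / (2 × 9.81) = 625.0 × 1.0 / 19.62 = 31.8552 m
H = 31.8552 m / 0.3048 = 104.5 ft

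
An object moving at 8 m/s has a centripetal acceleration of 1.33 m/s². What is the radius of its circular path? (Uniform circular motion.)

r = v²/a_c = 8²/1.33 = 48.12 m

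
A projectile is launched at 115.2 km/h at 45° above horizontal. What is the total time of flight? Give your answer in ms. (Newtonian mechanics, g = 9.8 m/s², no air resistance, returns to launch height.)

v₀ = 115.2 km/h × 0.2777777777777778 = 32.0 m/s
T = 2 × v₀ × sin(θ) / g = 2 × 32.0 × sin(45°) / 9.8 = 2 × 32.0 × 0.707107 / 9.8 = 4.61784 s
T = 4.61784 s / 0.001 = 4618 ms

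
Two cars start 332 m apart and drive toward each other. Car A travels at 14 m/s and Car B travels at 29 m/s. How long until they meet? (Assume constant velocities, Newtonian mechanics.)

Combined speed: v_combined = 14 + 29 = 43 m/s
Time to meet: t = d/v_combined = 332/43 = 7.72 s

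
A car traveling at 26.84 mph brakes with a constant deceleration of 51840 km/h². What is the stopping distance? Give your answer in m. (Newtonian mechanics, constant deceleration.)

v₀ = 26.84 mph × 0.44704 = 11.9986 m/s
a = 51840 km/h² × 7.716049382716049e-05 = 4.0 m/s²
d = v₀² / (2a) = 11.9986² / (2 × 4.0) = 143.966 / 8.0 = 18.0 m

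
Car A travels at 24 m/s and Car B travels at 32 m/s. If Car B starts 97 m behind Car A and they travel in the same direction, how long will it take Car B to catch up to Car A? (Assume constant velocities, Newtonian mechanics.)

Relative speed: v_rel = 32 - 24 = 8 m/s
Time to catch: t = d₀/v_rel = 97/8 = 12.12 s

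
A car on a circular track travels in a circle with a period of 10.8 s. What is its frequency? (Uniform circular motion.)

f = 1/T = 1/10.8 = 0.0926 Hz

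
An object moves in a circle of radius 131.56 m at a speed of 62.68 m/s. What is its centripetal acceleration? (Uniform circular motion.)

a_c = v²/r = 62.68²/131.56 = 3928.7824/131.56 = 29.86 m/s²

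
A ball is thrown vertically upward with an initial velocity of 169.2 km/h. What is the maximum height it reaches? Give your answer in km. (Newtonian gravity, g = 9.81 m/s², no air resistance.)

v₀ = 169.2 km/h × 0.2777777777777778 = 47.0 m/s
h_max = v₀² / (2g) = 47.0² / (2 × 9.81) = 2209.0 / 19.62 = 112.589 m
h_max = 112.589 m / 1000.0 = 0.1126 km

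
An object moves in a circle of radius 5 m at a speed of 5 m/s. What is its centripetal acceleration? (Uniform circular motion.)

a_c = v²/r = 5²/5 = 25/5 = 5.0 m/s²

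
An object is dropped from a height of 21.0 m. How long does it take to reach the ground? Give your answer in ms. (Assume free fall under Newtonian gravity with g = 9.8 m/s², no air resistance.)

t = √(2h/g) = √(2 × 21.0 / 9.8) = 2.0702 s
t = 2.0702 s / 0.001 = 2070 ms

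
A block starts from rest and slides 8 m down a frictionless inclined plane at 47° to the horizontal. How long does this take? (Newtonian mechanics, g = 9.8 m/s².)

a = g sin(θ) = 9.8 × sin(47°) = 7.1673 m/s²
t = √(2d/a) = √(2 × 8 / 7.1673) = 1.49 s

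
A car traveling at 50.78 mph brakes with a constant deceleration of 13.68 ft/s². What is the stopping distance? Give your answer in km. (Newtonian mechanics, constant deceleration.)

v₀ = 50.78 mph × 0.44704 = 22.7007 m/s
a = 13.68 ft/s² × 0.3048 = 4.16966 m/s²
d = v₀² / (2a) = 22.7007² / (2 × 4.16966) = 515.322 / 8.33932 = 61.7942 m
d = 61.7942 m / 1000.0 = 0.06179 km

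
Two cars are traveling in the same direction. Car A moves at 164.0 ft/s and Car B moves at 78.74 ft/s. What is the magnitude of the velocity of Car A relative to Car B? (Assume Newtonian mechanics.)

v_rel = |v_A - v_B| = |164.0 - 78.74| = 85.26 ft/s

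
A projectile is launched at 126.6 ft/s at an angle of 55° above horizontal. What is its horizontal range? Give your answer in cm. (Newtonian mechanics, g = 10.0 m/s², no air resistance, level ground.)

v₀ = 126.6 ft/s × 0.3048 = 38.5877 m/s
R = v₀² × sin(2θ) / g = 38.5877² × sin(2 × 55°) / 10.0 = 1489.01 × 0.939693 / 10.0 = 139.921 m
R = 139.921 m / 0.01 = 13990 cm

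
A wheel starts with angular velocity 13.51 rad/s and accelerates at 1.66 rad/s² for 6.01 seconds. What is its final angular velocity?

ω = ω₀ + αt = 13.51 + 1.66 × 6.01 = 23.49 rad/s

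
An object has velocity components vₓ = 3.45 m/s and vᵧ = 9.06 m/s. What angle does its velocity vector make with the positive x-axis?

θ = arctan(vᵧ/vₓ) = arctan(9.06/3.45) = 69.15°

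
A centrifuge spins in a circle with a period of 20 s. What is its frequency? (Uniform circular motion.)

f = 1/T = 1/20 = 0.05 Hz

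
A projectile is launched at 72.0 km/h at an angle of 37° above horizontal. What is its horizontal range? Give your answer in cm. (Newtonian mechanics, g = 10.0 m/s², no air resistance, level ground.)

v₀ = 72.0 km/h × 0.2777777777777778 = 20.0 m/s
R = v₀² × sin(2θ) / g = 20.0² × sin(2 × 37°) / 10.0 = 400.0 × 0.961262 / 10.0 = 38.4505 m
R = 38.4505 m / 0.01 = 3845 cm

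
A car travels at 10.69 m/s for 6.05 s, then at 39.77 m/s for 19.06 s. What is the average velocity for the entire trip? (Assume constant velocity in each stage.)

d₁ = v₁t₁ = 10.69 × 6.05 = 64.6745 m
d₂ = v₂t₂ = 39.77 × 19.06 = 758.0162 m
d_total = 822.6907 m, t_total = 25.11 s
v_avg = d_total/t_total = 822.6907/25.11 = 32.76 m/s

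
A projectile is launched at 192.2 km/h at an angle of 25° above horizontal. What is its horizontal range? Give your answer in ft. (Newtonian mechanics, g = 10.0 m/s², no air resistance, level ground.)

v₀ = 192.2 km/h × 0.2777777777777778 = 53.3889 m/s
R = v₀² × sin(2θ) / g = 53.3889² × sin(2 × 25°) / 10.0 = 2850.37 × 0.766044 / 10.0 = 218.351 m
R = 218.351 m / 0.3048 = 716.4 ft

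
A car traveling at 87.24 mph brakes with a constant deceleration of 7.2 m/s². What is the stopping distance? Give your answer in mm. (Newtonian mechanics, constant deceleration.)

v₀ = 87.24 mph × 0.44704 = 38.9998 m/s
d = v₀² / (2a) = 38.9998² / (2 × 7.2) = 1520.98 / 14.4 = 105.624 m
d = 105.624 m / 0.001 = 105600 mm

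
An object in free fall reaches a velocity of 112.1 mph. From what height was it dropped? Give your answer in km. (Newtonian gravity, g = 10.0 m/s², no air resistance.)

v = 112.1 mph × 0.44704 = 50.1132 m/s
h = v² / (2g) = 50.1132² / (2 × 10.0) = 125.567 m
h = 125.567 m / 1000.0 = 0.1256 km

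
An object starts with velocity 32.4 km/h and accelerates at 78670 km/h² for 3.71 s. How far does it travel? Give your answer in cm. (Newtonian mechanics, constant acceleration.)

v₀ = 32.4 km/h × 0.2777777777777778 = 9.0 m/s
a = 78670 km/h² × 7.716049382716049e-05 = 6.07022 m/s²
d = v₀ × t + ½ × a × t² = 9.0 × 3.71 + 0.5 × 6.07022 × 3.71² = 75.1656 m
d = 75.1656 m / 0.01 = 7517 cm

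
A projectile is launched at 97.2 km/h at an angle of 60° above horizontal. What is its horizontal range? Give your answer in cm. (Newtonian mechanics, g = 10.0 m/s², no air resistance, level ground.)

v₀ = 97.2 km/h × 0.2777777777777778 = 27.0 m/s
R = v₀² × sin(2θ) / g = 27.0² × sin(2 × 60°) / 10.0 = 729.0 × 0.866025 / 10.0 = 63.1332 m
R = 63.1332 m / 0.01 = 6313 cm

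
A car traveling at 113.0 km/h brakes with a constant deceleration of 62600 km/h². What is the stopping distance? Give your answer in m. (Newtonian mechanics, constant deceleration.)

v₀ = 113.0 km/h × 0.2777777777777778 = 31.3889 m/s
a = 62600 km/h² × 7.716049382716049e-05 = 4.83025 m/s²
d = v₀² / (2a) = 31.3889² / (2 × 4.83025) = 985.263 / 9.6605 = 102.0 m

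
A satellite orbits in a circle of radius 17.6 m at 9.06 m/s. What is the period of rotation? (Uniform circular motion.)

T = 2πr/v = 2π×17.6/9.06 = 12.21 s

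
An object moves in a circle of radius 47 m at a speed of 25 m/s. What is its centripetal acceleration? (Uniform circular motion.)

a_c = v²/r = 25²/47 = 625/47 = 13.3 m/s²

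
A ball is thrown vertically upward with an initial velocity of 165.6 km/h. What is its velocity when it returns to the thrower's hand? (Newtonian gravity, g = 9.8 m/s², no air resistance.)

By conservation of energy (no air resistance), the ball returns to the throw height with the same speed as launch, but directed downward.
|v_ground| = v₀ = 165.6 km/h
v_ground = 165.6 km/h (downward)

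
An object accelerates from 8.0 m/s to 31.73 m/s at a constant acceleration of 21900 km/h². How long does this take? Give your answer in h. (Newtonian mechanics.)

a = 21900 km/h² × 7.716049382716049e-05 = 1.68981 m/s²
t = (v - v₀) / a = (31.73 - 8.0) / 1.68981 = 14.043 s
t = 14.043 s / 3600.0 = 0.003901 h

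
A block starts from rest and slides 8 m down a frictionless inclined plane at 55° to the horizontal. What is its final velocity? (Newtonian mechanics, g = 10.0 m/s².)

a = g sin(θ) = 10.0 × sin(55°) = 8.1915 m/s²
v = √(2ad) = √(2 × 8.1915 × 8) = 11.45 m/s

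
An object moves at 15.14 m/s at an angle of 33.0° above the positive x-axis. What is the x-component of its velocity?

vₓ = v cos(θ) = 15.14 × cos(33.0°) = 12.7 m/s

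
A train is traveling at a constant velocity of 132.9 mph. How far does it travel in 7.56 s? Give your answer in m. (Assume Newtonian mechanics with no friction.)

v = 132.9 mph × 0.44704 = 59.4116 m/s
d = v × t = 59.4116 × 7.56 = 449.2 m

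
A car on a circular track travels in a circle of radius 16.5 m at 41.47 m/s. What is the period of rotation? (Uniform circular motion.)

T = 2πr/v = 2π×16.5/41.47 = 2.5 s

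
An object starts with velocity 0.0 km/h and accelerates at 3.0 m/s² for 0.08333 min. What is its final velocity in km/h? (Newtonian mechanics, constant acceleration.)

v₀ = 0.0 km/h × 0.2777777777777778 = 0.0 m/s
t = 0.08333 min × 60.0 = 4.9998 s
v = v₀ + a × t = 0.0 + 3.0 × 4.9998 = 14.9994 m/s
v = 14.9994 m/s / 0.2777777777777778 = 54.0 km/h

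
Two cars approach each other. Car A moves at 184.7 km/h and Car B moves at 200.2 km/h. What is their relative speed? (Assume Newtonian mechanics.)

v_rel = v_A + v_B = 184.7 + 200.2 = 384.9 km/h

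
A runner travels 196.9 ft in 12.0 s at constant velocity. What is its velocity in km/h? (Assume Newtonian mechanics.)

d = 196.9 ft × 0.3048 = 60.0151 m
v = d / t = 60.0151 / 12.0 = 5.00126 m/s
v = 5.00126 m/s / 0.2777777777777778 = 18.0 km/h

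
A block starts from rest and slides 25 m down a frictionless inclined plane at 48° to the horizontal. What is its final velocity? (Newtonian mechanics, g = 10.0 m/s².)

a = g sin(θ) = 10.0 × sin(48°) = 7.4314 m/s²
v = √(2ad) = √(2 × 7.4314 × 25) = 19.28 m/s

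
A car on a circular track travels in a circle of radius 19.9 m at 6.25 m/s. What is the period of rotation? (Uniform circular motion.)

T = 2πr/v = 2π×19.9/6.25 = 20.01 s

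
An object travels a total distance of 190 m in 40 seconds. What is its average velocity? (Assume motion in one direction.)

v_avg = Δd / Δt = 190 / 40 = 4.75 m/s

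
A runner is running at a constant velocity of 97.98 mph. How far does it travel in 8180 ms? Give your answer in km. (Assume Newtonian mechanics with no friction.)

v = 97.98 mph × 0.44704 = 43.801 m/s
t = 8180 ms × 0.001 = 8.18 s
d = v × t = 43.801 × 8.18 = 358.292 m
d = 358.292 m / 1000.0 = 0.3583 km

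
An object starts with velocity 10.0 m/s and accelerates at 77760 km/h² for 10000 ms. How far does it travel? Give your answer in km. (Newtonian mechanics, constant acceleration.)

a = 77760 km/h² × 7.716049382716049e-05 = 6.0 m/s²
t = 10000 ms × 0.001 = 10.0 s
d = v₀ × t + ½ × a × t² = 10.0 × 10.0 + 0.5 × 6.0 × 10.0² = 400.0 m
d = 400.0 m / 1000.0 = 0.4 km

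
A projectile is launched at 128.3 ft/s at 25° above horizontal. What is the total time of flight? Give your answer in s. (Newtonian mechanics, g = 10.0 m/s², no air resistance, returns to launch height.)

v₀ = 128.3 ft/s × 0.3048 = 39.1058 m/s
T = 2 × v₀ × sin(θ) / g = 2 × 39.1058 × sin(25°) / 10.0 = 2 × 39.1058 × 0.422618 / 10.0 = 3.305 s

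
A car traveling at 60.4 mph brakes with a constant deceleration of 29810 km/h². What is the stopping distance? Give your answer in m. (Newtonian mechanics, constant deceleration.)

v₀ = 60.4 mph × 0.44704 = 27.0012 m/s
a = 29810 km/h² × 7.716049382716049e-05 = 2.30015 m/s²
d = v₀² / (2a) = 27.0012² / (2 × 2.30015) = 729.065 / 4.6003 = 158.5 m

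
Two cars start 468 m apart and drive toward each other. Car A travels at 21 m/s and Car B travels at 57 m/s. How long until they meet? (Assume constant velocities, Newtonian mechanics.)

Combined speed: v_combined = 21 + 57 = 78 m/s
Time to meet: t = d/v_combined = 468/78 = 6.0 s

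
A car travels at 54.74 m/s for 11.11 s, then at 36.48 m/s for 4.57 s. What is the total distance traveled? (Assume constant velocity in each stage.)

d₁ = v₁t₁ = 54.74 × 11.11 = 608.1614 m
d₂ = v₂t₂ = 36.48 × 4.57 = 166.7136 m
d_total = 608.1614 + 166.7136 = 774.88 m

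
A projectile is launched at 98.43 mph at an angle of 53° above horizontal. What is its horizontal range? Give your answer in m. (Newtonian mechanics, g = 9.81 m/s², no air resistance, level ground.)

v₀ = 98.43 mph × 0.44704 = 44.0021 m/s
R = v₀² × sin(2θ) / g = 44.0021² × sin(2 × 53°) / 9.81 = 1936.18 × 0.961262 / 9.81 = 189.7 m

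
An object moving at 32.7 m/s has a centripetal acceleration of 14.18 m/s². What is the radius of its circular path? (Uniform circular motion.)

r = v²/a_c = 32.7²/14.18 = 75.41 m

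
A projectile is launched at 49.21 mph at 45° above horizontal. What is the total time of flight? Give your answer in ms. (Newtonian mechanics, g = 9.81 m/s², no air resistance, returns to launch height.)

v₀ = 49.21 mph × 0.44704 = 21.9988 m/s
T = 2 × v₀ × sin(θ) / g = 2 × 21.9988 × sin(45°) / 9.81 = 2 × 21.9988 × 0.707107 / 9.81 = 3.17136 s
T = 3.17136 s / 0.001 = 3171 ms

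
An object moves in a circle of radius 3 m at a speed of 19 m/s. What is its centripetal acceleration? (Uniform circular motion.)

a_c = v²/r = 19²/3 = 361/3 = 120.33 m/s²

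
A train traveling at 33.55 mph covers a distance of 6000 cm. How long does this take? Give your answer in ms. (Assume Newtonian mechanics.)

d = 6000 cm × 0.01 = 60.0 m
v = 33.55 mph × 0.44704 = 14.9982 m/s
t = d / v = 60.0 / 14.9982 = 4.00048 s
t = 4.00048 s / 0.001 = 4000 ms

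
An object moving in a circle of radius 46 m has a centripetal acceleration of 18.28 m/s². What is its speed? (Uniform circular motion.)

v = √(a_c × r) = √(18.28 × 46) = 29.0 m/s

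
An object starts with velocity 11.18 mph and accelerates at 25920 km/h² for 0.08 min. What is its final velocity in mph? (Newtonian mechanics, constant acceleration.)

v₀ = 11.18 mph × 0.44704 = 4.99791 m/s
a = 25920 km/h² × 7.716049382716049e-05 = 2.0 m/s²
t = 0.08 min × 60.0 = 4.8 s
v = v₀ + a × t = 4.99791 + 2.0 × 4.8 = 14.5979 m/s
v = 14.5979 m/s / 0.44704 = 32.65 mph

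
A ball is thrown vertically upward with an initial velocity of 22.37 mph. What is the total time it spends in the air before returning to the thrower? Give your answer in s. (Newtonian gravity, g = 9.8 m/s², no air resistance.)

v₀ = 22.37 mph × 0.44704 = 10.0003 m/s
t_total = 2 × v₀ / g = 2 × 10.0003 / 9.8 = 2.041 s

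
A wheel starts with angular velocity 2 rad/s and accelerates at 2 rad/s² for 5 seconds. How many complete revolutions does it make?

θ = ω₀t + ½αt² = 2×5 + ½×2×5² = 35.0 rad
Total revolutions = θ/(2π) = 35.0/(2π) = 5.57
Complete revolutions = ⌊5.57⌋ = 5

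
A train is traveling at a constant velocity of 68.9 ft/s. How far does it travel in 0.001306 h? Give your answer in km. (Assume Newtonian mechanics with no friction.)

v = 68.9 ft/s × 0.3048 = 21.0007 m/s
t = 0.001306 h × 3600.0 = 4.7016 s
d = v × t = 21.0007 × 4.7016 = 98.7369 m
d = 98.7369 m / 1000.0 = 0.09874 km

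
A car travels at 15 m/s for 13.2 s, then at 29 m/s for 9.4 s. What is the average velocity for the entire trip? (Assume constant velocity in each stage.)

d₁ = v₁t₁ = 15 × 13.2 = 198.0 m
d₂ = v₂t₂ = 29 × 9.4 = 272.6 m
d_total = 470.6 m, t_total = 22.6 s
v_avg = d_total/t_total = 470.6/22.6 = 20.82 m/s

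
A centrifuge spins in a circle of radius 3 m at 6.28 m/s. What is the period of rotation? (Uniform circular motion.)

T = 2πr/v = 2π×3/6.28 = 3.0 s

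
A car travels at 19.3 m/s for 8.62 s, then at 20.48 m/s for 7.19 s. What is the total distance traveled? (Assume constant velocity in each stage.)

d₁ = v₁t₁ = 19.3 × 8.62 = 166.366 m
d₂ = v₂t₂ = 20.48 × 7.19 = 147.2512 m
d_total = 166.366 + 147.2512 = 313.62 m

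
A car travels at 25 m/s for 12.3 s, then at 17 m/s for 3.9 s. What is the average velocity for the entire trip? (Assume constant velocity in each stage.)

d₁ = v₁t₁ = 25 × 12.3 = 307.5 m
d₂ = v₂t₂ = 17 × 3.9 = 66.3 m
d_total = 373.8 m, t_total = 16.2 s
v_avg = d_total/t_total = 373.8/16.2 = 23.07 m/s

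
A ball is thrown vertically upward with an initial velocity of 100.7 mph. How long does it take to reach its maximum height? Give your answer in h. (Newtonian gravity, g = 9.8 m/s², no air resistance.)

v₀ = 100.7 mph × 0.44704 = 45.0169 m/s
t_up = v₀ / g = 45.0169 / 9.8 = 4.59356 s
t_up = 4.59356 s / 3600.0 = 0.001276 h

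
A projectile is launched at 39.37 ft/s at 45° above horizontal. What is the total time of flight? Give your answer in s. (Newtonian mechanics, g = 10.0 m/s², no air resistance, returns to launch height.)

v₀ = 39.37 ft/s × 0.3048 = 12.0 m/s
T = 2 × v₀ × sin(θ) / g = 2 × 12.0 × sin(45°) / 10.0 = 2 × 12.0 × 0.707107 / 10.0 = 1.697 s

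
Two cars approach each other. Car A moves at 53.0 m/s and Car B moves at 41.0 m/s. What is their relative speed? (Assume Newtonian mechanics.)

v_rel = v_A + v_B = 53.0 + 41.0 = 94.0 m/s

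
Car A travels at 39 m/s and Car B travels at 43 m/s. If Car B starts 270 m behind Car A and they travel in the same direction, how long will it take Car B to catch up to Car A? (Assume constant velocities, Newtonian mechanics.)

Relative speed: v_rel = 43 - 39 = 4 m/s
Time to catch: t = d₀/v_rel = 270/4 = 67.5 s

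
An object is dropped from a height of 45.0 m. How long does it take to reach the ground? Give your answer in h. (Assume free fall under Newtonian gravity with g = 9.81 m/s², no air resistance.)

t = √(2h/g) = √(2 × 45.0 / 9.81) = 3.02891 s
t = 3.02891 s / 3600.0 = 0.0008414 h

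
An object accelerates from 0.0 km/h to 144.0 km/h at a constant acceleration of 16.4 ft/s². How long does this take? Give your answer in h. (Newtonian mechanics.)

v₀ = 0.0 km/h × 0.2777777777777778 = 0.0 m/s
v = 144.0 km/h × 0.2777777777777778 = 40.0 m/s
a = 16.4 ft/s² × 0.3048 = 4.99872 m/s²
t = (v - v₀) / a = (40.0 - 0.0) / 4.99872 = 8.00205 s
t = 8.00205 s / 3600.0 = 0.002223 h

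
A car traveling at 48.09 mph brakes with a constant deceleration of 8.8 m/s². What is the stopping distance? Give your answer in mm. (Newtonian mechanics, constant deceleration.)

v₀ = 48.09 mph × 0.44704 = 21.4982 m/s
d = v₀² / (2a) = 21.4982² / (2 × 8.8) = 462.173 / 17.6 = 26.2598 m
d = 26.2598 m / 0.001 = 26260 mm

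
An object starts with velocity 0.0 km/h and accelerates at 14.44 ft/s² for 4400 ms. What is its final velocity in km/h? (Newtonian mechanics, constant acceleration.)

v₀ = 0.0 km/h × 0.2777777777777778 = 0.0 m/s
a = 14.44 ft/s² × 0.3048 = 4.40131 m/s²
t = 4400 ms × 0.001 = 4.4 s
v = v₀ + a × t = 0.0 + 4.40131 × 4.4 = 19.3658 m/s
v = 19.3658 m/s / 0.2777777777777778 = 69.72 km/h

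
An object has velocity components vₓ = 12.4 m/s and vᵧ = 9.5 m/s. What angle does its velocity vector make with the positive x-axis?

θ = arctan(vᵧ/vₓ) = arctan(9.5/12.4) = 37.46°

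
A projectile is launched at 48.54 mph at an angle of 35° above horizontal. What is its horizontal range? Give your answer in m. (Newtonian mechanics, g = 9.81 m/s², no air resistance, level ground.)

v₀ = 48.54 mph × 0.44704 = 21.6993 m/s
R = v₀² × sin(2θ) / g = 21.6993² × sin(2 × 35°) / 9.81 = 470.86 × 0.939693 / 9.81 = 45.1 m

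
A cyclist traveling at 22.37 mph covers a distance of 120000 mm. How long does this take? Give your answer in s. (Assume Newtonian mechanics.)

d = 120000 mm × 0.001 = 120.0 m
v = 22.37 mph × 0.44704 = 10.0003 m/s
t = d / v = 120.0 / 10.0003 = 12.0 s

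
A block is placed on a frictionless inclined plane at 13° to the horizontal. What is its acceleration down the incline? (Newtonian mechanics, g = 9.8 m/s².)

a = g sin(θ) = 9.8 × sin(13°) = 9.8 × 0.22495 = 2.2 m/s²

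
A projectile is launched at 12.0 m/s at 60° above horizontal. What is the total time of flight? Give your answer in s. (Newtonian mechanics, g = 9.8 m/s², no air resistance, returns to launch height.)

T = 2 × v₀ × sin(θ) / g = 2 × 12.0 × sin(60°) / 9.8 = 2 × 12.0 × 0.866025 / 9.8 = 2.121 s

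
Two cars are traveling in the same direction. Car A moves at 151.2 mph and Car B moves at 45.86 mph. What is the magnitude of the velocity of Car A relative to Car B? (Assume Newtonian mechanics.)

v_rel = |v_A - v_B| = |151.2 - 45.86| = 105.34 mph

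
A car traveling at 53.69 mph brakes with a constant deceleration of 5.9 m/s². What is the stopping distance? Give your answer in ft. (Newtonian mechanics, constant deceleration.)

v₀ = 53.69 mph × 0.44704 = 24.0016 m/s
d = v₀² / (2a) = 24.0016² / (2 × 5.9) = 576.077 / 11.8 = 48.8201 m
d = 48.8201 m / 0.3048 = 160.2 ft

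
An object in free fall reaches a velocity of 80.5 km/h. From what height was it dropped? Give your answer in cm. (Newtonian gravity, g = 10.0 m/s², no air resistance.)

v = 80.5 km/h × 0.2777777777777778 = 22.3611 m/s
h = v² / (2g) = 22.3611² / (2 × 10.0) = 25.0009 m
h = 25.0009 m / 0.01 = 2500 cm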